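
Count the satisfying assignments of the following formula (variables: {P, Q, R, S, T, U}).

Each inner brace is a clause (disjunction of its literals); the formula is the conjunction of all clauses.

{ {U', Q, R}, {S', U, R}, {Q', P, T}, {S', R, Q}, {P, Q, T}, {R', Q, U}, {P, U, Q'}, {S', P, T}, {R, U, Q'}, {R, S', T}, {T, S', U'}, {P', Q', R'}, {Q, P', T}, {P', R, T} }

12

There are 2^6 = 64 truth assignments over (P, Q, R, S, T, U).
Split on T. With T = 1, the clauses containing T are satisfied and T' drops from the rest; 12 of the 2^5 = 32 assignments to the other variables satisfy what remains.
With T = 0, by the same count on the reduced clause set, 0 assignments work.
Total: 12 + 0 = 12.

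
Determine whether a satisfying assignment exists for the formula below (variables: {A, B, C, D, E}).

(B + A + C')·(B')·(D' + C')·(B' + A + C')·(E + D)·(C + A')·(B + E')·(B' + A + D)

From the singleton clause (B'), B = 0.
From the singleton clause (E'), E = 0.
From the singleton clause (D), D = 1.
From the singleton clause (C'), C = 0.
From the singleton clause (A'), A = 0.
Every clause now holds.
A satisfying assignment: A: 0,  B: 0,  C: 0,  D: 1,  E: 0.

Yes, satisfiable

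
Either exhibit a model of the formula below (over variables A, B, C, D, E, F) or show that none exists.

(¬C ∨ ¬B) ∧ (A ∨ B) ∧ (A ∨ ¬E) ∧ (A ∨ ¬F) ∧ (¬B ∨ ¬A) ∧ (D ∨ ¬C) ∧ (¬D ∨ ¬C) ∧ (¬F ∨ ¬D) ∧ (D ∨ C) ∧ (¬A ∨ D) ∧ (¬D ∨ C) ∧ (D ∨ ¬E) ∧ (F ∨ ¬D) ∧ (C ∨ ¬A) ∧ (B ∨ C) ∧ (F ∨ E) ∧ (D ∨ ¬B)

UNSATISFIABLE

Suppose C = False.
(D) alone gives D = True.
Now (¬D) is unsatisfied and unit — conflict.
So C must be the other value — set C = True.
(¬B) alone gives B = False.
(A) alone gives A = True.
(D) alone gives D = True.
Now (¬D) is unsatisfied and unit — conflict.
Either choice for C ends in contradiction.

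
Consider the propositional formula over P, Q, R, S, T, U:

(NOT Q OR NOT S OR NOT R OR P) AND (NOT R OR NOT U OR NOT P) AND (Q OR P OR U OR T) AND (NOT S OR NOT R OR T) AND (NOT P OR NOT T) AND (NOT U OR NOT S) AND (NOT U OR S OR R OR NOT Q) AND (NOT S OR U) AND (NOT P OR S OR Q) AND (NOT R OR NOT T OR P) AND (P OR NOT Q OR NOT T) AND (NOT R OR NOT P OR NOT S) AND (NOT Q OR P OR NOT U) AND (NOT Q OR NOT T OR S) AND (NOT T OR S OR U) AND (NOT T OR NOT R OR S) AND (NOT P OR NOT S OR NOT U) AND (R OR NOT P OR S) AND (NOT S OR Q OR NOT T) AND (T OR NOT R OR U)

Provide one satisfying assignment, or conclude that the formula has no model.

P: false,  Q: false,  R: false,  S: false,  T: false,  U: true

Branch on P: set P = false.
Branch on U: set U = true.
The clause (NOT S) is unit, so S = false.
The clause (NOT Q) is unit, so Q = false.
Branch on R: set R = false.
All clauses hold; T can take either value.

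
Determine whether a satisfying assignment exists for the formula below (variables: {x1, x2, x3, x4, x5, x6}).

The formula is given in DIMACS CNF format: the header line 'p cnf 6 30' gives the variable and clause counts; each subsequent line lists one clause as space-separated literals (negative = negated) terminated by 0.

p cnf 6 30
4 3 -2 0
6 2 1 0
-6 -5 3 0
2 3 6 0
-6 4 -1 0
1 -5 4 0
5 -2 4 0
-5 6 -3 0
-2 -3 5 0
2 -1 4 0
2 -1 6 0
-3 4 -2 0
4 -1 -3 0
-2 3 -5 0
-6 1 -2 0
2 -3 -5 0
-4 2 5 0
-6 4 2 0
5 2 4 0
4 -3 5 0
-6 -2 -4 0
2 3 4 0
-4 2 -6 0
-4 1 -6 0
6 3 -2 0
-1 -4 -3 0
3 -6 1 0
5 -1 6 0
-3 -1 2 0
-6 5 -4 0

Try x4 = True.
Try x2 = True.
(¬x6) alone gives x6 = False.
(x3) alone gives x3 = True.
(¬x5) alone gives x5 = False.
Now (x5) is unsatisfied and unit — conflict.
Undo x2 and try x2 = False.
(x5) alone gives x5 = True.
(¬x3) alone gives x3 = False.
(¬x6) alone gives x6 = False.
Now (x6) is unsatisfied and unit — conflict.
Neither x2 = True nor x2 = False works.
Undo x4 and try x4 = False.
Try x3 = True.
(¬x2) alone gives x2 = False.
(¬x1) alone gives x1 = False.
(x6) alone gives x6 = True.
Now (¬x6) is unsatisfied and unit — conflict.
Undo x3 and try x3 = False.
(¬x2) alone gives x2 = False.
Now (x2) is unsatisfied and unit — conflict.
Neither x3 = True nor x3 = False works.
Neither x4 = True nor x4 = False works.
No assignment satisfies every clause.

No, unsatisfiable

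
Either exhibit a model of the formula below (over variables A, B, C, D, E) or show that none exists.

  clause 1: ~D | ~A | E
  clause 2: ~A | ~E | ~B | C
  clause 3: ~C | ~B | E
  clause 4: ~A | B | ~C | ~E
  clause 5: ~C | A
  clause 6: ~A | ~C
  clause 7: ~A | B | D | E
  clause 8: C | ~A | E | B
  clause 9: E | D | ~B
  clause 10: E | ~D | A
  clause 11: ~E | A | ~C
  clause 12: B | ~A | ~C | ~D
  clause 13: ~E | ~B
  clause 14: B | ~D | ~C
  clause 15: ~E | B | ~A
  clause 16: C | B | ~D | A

Case C = 0:
Case E = 1:
(~B) alone gives B = 0.
(~A) alone gives A = 0.
(~D) alone gives D = 0.
This assignment satisfies each clause.

A: 0, B: 0, C: 0, D: 0, E: 1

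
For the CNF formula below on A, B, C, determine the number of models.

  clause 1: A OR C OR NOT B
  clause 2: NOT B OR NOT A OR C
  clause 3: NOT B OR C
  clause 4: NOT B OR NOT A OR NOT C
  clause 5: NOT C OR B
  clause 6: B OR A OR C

2

There are 2^3 = 8 truth assignments over (A, B, C).
Check each against the 6 clauses (columns in the order A, B, C):
  F F F  ✗ fails (B OR A OR C)
  F F T  ✗ fails (NOT C OR B)
  F T F  ✗ fails (A OR C OR NOT B)
  F T T  ✓ satisfies all
  T F F  ✓ satisfies all
  T F T  ✗ fails (NOT C OR B)
  T T F  ✗ fails (NOT B OR NOT A OR C)
  T T T  ✗ fails (NOT B OR NOT A OR NOT C)
2 of the 8 rows are models.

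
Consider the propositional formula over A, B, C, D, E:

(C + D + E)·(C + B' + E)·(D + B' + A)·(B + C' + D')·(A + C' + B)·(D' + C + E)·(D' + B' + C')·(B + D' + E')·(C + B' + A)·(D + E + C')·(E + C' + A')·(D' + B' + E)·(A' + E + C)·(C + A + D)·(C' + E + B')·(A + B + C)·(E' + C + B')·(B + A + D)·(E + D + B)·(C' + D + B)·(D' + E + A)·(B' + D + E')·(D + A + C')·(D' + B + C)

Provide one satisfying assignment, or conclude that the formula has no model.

A=1; B=0; C=0; D=0; E=1

Try C = 0.
Try D = 0.
From the singleton clause (E), E = 1.
From the singleton clause (A), A = 1.
From the singleton clause (B'), B = 0.
All clauses are satisfied.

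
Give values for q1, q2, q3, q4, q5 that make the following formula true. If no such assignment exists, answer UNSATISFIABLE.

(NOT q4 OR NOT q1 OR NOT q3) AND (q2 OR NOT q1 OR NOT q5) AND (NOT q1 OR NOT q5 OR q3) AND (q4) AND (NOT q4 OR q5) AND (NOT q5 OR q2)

q1: false,  q2: true,  q3: false,  q4: true,  q5: true

(q4) alone gives q4 = true.
(q5) alone gives q5 = true.
(q2) alone gives q2 = true.
Branch on q1: set q1 = false.
Every clause is now satisfied; q3 is unconstrained.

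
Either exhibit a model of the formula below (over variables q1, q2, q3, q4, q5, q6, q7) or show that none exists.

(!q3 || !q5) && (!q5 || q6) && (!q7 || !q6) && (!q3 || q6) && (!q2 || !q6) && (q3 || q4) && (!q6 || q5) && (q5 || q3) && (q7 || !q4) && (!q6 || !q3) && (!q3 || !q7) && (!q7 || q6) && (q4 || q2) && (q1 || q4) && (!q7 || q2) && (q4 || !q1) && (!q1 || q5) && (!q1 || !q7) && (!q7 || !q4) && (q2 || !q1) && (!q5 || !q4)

UNSATISFIABLE

Case q3 = false:
The clause (q4) is unit, so q4 = true.
The clause (q5) is unit, so q5 = true.
But (!q5) is also a unit clause — contradiction.
So q3 must be the other value — set q3 = true.
The clause (!q5) is unit, so q5 = false.
The clause (q6) is unit, so q6 = true.
But (!q6) is also a unit clause — contradiction.
Either choice for q3 ends in contradiction.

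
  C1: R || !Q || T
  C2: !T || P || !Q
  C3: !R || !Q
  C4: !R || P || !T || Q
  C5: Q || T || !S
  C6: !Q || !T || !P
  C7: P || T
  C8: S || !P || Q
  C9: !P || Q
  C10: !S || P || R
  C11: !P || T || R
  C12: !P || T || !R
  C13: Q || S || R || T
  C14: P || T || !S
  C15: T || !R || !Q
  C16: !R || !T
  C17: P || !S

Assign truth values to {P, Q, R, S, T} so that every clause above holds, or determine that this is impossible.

Case R = false:
Case Q = false:
(!P) alone gives P = false.
(T) alone gives T = true.
(!S) alone gives S = false.
This assignment satisfies each clause.

P: false,  Q: false,  R: false,  S: false,  T: true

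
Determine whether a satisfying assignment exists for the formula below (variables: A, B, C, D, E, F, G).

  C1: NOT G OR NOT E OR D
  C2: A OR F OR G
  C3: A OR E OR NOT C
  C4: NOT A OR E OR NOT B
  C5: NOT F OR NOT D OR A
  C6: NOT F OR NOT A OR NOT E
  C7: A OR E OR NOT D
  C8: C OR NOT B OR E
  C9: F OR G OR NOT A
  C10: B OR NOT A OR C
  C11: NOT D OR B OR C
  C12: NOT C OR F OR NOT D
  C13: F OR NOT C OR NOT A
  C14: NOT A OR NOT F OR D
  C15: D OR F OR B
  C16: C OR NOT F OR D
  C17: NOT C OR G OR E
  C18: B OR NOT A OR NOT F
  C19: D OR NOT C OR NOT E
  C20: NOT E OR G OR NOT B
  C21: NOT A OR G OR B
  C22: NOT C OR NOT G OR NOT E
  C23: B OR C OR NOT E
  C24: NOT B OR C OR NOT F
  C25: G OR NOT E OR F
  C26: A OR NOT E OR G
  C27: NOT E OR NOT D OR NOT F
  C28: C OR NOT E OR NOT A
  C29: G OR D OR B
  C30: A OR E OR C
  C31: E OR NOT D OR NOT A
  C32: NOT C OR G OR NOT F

Case G = true:
Case E = true:
(D) alone gives D = true.
(NOT C) alone gives C = false.
(B) alone gives B = true.
(NOT F) alone gives F = false.
(NOT A) alone gives A = false.
This assignment satisfies each clause.
A satisfying assignment: A ↦ false,  B ↦ true,  C ↦ false,  D ↦ true,  E ↦ true,  F ↦ false,  G ↦ true.

Satisfiable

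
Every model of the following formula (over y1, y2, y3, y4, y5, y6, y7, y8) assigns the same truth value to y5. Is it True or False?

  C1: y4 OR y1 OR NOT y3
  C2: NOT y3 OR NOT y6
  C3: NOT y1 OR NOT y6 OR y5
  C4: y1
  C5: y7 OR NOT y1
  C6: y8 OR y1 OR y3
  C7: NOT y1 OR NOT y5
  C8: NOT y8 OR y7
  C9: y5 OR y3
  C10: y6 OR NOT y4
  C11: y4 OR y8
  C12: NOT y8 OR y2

False

Suppose y5 = true.
Unit clause (y1) forces y1 = true.
Now (NOT y1) is unsatisfied and unit — conflict.
So every satisfying assignment has y5 = False.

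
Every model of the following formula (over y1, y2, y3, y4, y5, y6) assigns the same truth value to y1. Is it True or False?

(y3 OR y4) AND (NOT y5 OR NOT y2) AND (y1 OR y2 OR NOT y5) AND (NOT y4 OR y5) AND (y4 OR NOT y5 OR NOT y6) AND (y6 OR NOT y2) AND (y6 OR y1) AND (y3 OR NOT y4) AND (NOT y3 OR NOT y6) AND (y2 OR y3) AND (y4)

True

Suppose y1 = false.
From the singleton clause (y6), y6 = true.
From the singleton clause (NOT y3), y3 = false.
From the singleton clause (y4), y4 = true.
But (NOT y4) is also a unit clause — contradiction.
So every satisfying assignment has y1 = True.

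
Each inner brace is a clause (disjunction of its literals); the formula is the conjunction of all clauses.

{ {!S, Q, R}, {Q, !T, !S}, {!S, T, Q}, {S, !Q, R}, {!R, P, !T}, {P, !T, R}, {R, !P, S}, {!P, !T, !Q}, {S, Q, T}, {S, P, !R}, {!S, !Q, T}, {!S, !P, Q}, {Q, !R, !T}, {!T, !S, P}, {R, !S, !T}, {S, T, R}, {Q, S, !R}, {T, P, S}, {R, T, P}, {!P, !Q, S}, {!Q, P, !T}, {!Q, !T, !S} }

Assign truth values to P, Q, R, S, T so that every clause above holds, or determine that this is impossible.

Branch on S: set S = false.
Branch on Q: set Q = false.
Unit clause (T) forces T = true.
Unit clause (!R) forces R = false.
Unit clause (P) forces P = true.
That conflicts with the unit clause (!P).
Undo Q and try Q = true.
Unit clause (R) forces R = true.
Unit clause (P) forces P = true.
That conflicts with the unit clause (!P).
Neither Q = true nor Q = false works.
Undo S and try S = true.
Branch on Q: set Q = true.
Unit clause (T) forces T = true.
That conflicts with the unit clause (!T).
Undo Q and try Q = false.
Unit clause (R) forces R = true.
Unit clause (!T) forces T = false.
That conflicts with the unit clause (T).
Neither Q = true nor Q = false works.
Neither S = true nor S = false works.

UNSATISFIABLE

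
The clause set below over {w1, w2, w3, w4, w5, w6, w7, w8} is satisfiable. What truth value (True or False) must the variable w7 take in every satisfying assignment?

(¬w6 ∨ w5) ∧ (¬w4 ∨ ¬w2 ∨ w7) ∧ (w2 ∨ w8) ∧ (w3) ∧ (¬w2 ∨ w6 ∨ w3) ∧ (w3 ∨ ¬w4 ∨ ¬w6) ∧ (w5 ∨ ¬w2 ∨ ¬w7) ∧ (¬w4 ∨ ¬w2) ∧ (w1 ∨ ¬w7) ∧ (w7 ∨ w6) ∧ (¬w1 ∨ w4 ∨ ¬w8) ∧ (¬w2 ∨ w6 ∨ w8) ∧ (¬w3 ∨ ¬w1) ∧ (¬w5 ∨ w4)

Suppose w7 = True.
Unit clause (w3) forces w3 = True.
Unit clause (w1) forces w1 = True.
Now (¬w1) is unsatisfied and unit — conflict.
So every satisfying assignment has w7 = False.

False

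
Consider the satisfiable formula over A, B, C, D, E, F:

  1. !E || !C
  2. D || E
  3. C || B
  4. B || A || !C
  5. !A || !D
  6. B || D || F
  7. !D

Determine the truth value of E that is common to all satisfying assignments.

Suppose E = false.
The clause (D) is unit, so D = true.
That conflicts with the unit clause (!D).
So every satisfying assignment has E = True.

True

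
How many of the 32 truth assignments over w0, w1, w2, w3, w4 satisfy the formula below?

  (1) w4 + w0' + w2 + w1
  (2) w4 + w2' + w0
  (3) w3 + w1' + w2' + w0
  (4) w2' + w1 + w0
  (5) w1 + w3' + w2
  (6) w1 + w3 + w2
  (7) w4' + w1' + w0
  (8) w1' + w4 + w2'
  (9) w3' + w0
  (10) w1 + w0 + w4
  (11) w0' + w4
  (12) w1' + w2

4

There are 2^5 = 32 truth assignments over (w0, w1, w2, w3, w4).
Split on w0. With w0 = 1, the clauses containing w0 are satisfied and w0' drops from the rest; 4 of the 2^4 = 16 assignments to the other variables satisfy what remains.
With w0 = 0, by the same count on the reduced clause set, 0 assignments work.
(One model: w0=T, w1=F, w2=T, w3=F, w4=T.)
Total: 4 + 0 = 4.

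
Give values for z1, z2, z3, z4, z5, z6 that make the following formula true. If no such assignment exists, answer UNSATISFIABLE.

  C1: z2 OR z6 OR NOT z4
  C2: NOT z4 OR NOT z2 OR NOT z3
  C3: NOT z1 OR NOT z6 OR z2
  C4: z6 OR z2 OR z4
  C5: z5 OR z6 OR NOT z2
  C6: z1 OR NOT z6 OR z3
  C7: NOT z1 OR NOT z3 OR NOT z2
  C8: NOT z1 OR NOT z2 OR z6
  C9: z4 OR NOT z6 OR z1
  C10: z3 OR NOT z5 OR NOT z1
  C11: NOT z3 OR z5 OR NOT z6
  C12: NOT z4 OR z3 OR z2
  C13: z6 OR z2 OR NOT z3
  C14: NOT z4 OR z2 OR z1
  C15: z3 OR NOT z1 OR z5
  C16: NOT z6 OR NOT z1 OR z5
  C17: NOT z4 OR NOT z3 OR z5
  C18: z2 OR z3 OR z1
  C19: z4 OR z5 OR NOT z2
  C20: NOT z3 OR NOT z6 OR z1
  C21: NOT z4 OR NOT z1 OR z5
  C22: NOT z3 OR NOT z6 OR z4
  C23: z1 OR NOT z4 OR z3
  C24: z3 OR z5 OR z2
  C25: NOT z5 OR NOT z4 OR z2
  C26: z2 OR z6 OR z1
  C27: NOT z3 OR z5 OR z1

Suppose z2 = true.
Suppose z4 = false.
Unit clause (z5) forces z5 = true.
Suppose z1 = false.
Unit clause (NOT z6) forces z6 = false.
All clauses hold; z3 can take either value.

z1: false; z2: true; z3: true; z4: false; z5: true; z6: false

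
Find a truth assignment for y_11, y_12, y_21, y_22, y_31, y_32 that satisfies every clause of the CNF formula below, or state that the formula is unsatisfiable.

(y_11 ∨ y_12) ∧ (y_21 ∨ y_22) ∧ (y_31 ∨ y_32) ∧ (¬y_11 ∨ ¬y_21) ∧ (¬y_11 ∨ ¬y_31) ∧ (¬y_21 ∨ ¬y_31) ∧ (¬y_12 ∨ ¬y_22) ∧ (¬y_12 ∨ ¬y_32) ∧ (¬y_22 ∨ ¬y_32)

Case y_11 = True:
The clause (¬y_21) is unit, so y_21 = False.
The clause (y_22) is unit, so y_22 = True.
The clause (¬y_31) is unit, so y_31 = False.
The clause (y_32) is unit, so y_32 = True.
That conflicts with the unit clause (¬y_32).
Backtrack on y_11: now try y_11 = False.
The clause (y_12) is unit, so y_12 = True.
The clause (¬y_22) is unit, so y_22 = False.
The clause (y_21) is unit, so y_21 = True.
The clause (¬y_31) is unit, so y_31 = False.
The clause (y_32) is unit, so y_32 = True.
That conflicts with the unit clause (¬y_32).
Either choice for y_11 ends in contradiction.

UNSATISFIABLE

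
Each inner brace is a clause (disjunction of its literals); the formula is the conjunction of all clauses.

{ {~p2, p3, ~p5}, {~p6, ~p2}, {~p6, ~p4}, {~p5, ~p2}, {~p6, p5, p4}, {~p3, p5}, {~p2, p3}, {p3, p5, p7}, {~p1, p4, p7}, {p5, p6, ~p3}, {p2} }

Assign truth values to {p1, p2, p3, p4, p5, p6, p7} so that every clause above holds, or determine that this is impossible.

(p2) alone gives p2 = 1.
(~p6) alone gives p6 = 0.
(~p5) alone gives p5 = 0.
(~p3) alone gives p3 = 0.
Now (p3) is unsatisfied and unit — conflict.

UNSATISFIABLE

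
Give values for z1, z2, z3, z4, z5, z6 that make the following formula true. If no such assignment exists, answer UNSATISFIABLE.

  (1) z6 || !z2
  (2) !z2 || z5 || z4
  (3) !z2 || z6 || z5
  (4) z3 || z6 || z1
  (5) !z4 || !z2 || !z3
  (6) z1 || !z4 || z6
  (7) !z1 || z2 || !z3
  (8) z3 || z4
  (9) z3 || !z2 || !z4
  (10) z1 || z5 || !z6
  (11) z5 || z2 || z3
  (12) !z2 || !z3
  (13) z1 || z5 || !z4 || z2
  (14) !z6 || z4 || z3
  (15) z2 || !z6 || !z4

z1: true, z2: false, z3: false, z4: true, z5: true, z6: false

Case z6 = false:
Unit clause (!z2) forces z2 = false.
Case z3 = false:
Unit clause (z1) forces z1 = true.
Unit clause (z4) forces z4 = true.
Unit clause (z5) forces z5 = true.
All clauses are satisfied.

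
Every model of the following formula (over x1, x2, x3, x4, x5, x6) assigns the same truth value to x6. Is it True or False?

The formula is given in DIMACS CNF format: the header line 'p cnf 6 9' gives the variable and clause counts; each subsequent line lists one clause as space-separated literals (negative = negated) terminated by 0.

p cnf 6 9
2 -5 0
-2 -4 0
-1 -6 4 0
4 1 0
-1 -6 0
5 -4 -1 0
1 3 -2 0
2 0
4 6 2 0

False

Suppose x6 = True.
The clause (¬x1) is unit, so x1 = False.
The clause (x4) is unit, so x4 = True.
The clause (¬x2) is unit, so x2 = False.
Now (x2) is unsatisfied and unit — conflict.
So every satisfying assignment has x6 = False.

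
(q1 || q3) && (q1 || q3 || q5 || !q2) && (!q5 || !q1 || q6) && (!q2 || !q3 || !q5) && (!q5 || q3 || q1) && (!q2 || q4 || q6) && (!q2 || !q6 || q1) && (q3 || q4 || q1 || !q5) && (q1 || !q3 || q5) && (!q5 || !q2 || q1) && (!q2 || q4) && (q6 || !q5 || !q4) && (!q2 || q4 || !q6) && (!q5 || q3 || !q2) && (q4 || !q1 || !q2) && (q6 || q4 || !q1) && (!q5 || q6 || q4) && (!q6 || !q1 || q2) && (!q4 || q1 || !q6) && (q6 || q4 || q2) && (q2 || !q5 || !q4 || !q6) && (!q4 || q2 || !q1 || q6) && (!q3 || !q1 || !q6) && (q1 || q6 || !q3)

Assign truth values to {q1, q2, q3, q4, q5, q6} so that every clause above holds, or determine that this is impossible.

q1=true; q2=true; q3=false; q4=true; q5=false; q6=false

Suppose q1 = true.
Suppose q5 = false.
Suppose q2 = true.
From the singleton clause (q4), q4 = true.
Suppose q3 = false.
No clause remains; q6 is free.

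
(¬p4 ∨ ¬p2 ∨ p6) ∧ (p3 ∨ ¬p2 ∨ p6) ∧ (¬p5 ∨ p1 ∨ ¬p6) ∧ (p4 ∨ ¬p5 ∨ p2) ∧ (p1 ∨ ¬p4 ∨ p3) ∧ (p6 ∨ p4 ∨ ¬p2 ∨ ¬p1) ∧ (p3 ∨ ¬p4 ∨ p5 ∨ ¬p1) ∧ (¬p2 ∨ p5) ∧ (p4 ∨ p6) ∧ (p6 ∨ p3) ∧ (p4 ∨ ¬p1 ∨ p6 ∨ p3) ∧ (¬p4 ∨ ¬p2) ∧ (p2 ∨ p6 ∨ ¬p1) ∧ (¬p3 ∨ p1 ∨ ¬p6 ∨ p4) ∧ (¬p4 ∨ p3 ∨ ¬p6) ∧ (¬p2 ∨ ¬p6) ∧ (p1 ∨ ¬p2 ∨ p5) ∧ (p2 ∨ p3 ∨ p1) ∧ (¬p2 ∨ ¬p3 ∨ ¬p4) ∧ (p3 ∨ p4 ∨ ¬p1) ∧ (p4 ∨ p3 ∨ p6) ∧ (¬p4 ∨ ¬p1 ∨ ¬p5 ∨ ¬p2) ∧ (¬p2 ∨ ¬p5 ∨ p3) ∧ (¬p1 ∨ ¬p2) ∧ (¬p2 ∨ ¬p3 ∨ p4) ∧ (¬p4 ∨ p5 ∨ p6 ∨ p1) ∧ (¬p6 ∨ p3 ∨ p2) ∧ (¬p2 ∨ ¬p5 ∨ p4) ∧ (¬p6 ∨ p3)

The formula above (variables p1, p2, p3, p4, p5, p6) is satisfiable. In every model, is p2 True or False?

False

Suppose p2 = True.
Unit clause (p5) forces p5 = True.
Unit clause (¬p4) forces p4 = False.
Now (p4) is unsatisfied and unit — conflict.
So every satisfying assignment has p2 = False.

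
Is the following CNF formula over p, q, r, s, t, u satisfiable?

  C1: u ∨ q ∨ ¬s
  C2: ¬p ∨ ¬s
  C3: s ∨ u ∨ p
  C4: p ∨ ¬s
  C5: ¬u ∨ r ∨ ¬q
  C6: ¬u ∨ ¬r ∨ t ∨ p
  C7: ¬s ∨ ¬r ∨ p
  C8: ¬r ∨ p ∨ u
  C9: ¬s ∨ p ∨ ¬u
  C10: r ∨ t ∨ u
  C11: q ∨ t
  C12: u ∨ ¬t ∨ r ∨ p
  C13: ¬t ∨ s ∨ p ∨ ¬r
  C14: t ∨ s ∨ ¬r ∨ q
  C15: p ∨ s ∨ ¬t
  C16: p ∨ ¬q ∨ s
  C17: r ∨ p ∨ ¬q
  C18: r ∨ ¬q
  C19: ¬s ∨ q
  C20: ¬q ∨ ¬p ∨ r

Suppose p = True.
From the singleton clause (¬s), s = False.
Suppose q = True.
From the singleton clause (r), r = True.
Every clause is now satisfied; t, u are unconstrained.
A satisfying assignment: p: True,  q: True,  r: True,  s: False,  t: False,  u: False.

Yes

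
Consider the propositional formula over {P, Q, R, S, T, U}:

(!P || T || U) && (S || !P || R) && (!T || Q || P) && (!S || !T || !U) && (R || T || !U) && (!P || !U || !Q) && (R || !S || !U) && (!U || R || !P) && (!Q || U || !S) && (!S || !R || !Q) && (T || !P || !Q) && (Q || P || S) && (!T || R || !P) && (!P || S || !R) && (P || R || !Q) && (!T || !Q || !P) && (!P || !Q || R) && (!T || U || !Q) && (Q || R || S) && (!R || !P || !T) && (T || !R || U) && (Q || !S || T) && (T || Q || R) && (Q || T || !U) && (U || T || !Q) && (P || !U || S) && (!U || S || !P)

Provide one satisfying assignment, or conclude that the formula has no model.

Case P = false:
Case T = false:
Case R = true:
From the singleton clause (U), U = true.
From the singleton clause (Q), Q = true.
From the singleton clause (!S), S = false.
That conflicts with the unit clause (S).
Undo R and try R = false.
From the singleton clause (!U), U = false.
From the singleton clause (!Q), Q = false.
That conflicts with the unit clause (Q).
Both values of R lead to a conflict.
Undo T and try T = true.
From the singleton clause (Q), Q = true.
From the singleton clause (R), R = true.
From the singleton clause (!S), S = false.
From the singleton clause (U), U = true.
That conflicts with the unit clause (!U).
Both values of T lead to a conflict.
Undo P and try P = true.
Case T = true:
From the singleton clause (R), R = true.
That conflicts with the unit clause (!R).
Undo T and try T = false.
From the singleton clause (U), U = true.
From the singleton clause (R), R = true.
From the singleton clause (!Q), Q = false.
That conflicts with the unit clause (Q).
Both values of T lead to a conflict.
Both values of P lead to a conflict.

UNSATISFIABLE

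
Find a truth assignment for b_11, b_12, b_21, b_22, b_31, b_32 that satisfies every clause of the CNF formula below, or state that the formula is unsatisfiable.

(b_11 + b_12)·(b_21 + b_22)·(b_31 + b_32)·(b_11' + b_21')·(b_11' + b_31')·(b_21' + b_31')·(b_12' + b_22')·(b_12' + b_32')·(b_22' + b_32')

Branch on b_11: set b_11 = 1.
(b_21') alone gives b_21 = 0.
(b_22) alone gives b_22 = 1.
(b_31') alone gives b_31 = 0.
(b_32) alone gives b_32 = 1.
Now (b_32') is unsatisfied and unit — conflict.
Backtrack on b_11: now try b_11 = 0.
(b_12) alone gives b_12 = 1.
(b_22') alone gives b_22 = 0.
(b_21) alone gives b_21 = 1.
(b_31') alone gives b_31 = 0.
(b_32) alone gives b_32 = 1.
Now (b_32') is unsatisfied and unit — conflict.
Either choice for b_11 ends in contradiction.

UNSATISFIABLE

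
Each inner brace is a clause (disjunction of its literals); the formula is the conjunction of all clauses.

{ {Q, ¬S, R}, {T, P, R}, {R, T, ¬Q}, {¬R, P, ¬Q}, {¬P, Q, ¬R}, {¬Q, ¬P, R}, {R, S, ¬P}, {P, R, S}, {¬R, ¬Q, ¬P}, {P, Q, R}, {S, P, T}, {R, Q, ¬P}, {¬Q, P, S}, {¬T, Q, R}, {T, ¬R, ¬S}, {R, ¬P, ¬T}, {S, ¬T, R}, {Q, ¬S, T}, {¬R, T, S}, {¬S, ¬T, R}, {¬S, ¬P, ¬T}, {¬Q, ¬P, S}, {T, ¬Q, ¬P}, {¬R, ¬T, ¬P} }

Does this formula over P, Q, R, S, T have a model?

Yes, satisfiable

Suppose Q = False.
Suppose S = False.
Suppose P = False.
The clause (R) is unit, so R = True.
The clause (T) is unit, so T = True.
Every clause now holds.
A satisfying assignment: P: False, Q: False, R: True, S: False, T: True.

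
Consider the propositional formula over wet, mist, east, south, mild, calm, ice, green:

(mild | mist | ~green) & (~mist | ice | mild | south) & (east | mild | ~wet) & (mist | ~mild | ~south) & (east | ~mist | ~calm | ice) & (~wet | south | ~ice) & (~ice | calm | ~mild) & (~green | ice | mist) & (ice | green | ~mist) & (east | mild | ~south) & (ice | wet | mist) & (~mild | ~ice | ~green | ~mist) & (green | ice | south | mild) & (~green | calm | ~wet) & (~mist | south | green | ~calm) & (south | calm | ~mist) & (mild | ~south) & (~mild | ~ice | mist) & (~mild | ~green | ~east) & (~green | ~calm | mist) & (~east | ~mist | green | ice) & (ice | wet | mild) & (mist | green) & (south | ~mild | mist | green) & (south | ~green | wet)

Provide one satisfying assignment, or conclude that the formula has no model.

wet ↦ 1, mist ↦ 1, east ↦ 0, south ↦ 1, mild ↦ 1, calm ↦ 1, ice ↦ 1, green ↦ 0

Try mild = 1.
Try mist = 1.
Try ice = 1.
The clause (calm) is unit, so calm = 1.
The clause (~green) is unit, so green = 0.
The clause (south) is unit, so south = 1.
No clause remains; wet, east are free.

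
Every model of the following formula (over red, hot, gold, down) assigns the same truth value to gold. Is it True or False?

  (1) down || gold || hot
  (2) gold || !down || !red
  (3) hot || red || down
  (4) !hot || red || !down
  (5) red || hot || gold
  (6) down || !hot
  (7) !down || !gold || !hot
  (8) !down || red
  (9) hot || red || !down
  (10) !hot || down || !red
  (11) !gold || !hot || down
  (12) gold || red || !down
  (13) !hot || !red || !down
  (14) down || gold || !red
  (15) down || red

Suppose gold = false.
Suppose down = true.
Unit clause (!red) forces red = false.
That conflicts with the unit clause (red).
Backtrack on down: now try down = false.
Unit clause (hot) forces hot = true.
That conflicts with the unit clause (!hot).
Either choice for down ends in contradiction.
So every satisfying assignment has gold = True.

True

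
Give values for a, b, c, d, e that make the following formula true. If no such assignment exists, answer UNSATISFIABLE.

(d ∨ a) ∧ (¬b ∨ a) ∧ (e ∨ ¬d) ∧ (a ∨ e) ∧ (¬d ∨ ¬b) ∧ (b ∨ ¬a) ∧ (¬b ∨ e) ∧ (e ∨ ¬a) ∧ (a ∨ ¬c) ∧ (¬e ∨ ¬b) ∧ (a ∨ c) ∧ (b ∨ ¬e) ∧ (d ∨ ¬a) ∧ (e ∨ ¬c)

UNSATISFIABLE

Suppose d = True.
(e) alone gives e = True.
(¬b) alone gives b = False.
Now (b) is unsatisfied and unit — conflict.
So d must be the other value — set d = False.
(a) alone gives a = True.
Now (¬a) is unsatisfied and unit — conflict.
Either choice for d ends in contradiction.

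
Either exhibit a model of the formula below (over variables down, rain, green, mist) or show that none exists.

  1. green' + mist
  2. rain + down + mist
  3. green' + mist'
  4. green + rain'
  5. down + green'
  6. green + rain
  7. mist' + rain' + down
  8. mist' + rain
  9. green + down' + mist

Branch on green: set green = 0.
From the singleton clause (rain'), rain = 0.
But (rain) is also a unit clause — contradiction.
Undo green and try green = 1.
From the singleton clause (mist), mist = 1.
But (mist') is also a unit clause — contradiction.
Both values of green lead to a conflict.

UNSATISFIABLE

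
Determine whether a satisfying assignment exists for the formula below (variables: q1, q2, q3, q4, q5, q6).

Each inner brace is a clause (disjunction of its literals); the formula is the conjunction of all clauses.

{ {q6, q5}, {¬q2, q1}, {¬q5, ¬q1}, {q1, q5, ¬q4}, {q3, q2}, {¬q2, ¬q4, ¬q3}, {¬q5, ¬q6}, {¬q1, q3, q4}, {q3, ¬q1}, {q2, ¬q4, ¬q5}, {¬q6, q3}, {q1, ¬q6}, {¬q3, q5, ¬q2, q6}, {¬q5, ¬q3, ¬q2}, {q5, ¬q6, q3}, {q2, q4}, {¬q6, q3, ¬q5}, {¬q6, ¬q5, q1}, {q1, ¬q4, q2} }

Case q6 = True:
The clause (¬q5) is unit, so q5 = False.
The clause (q3) is unit, so q3 = True.
The clause (q1) is unit, so q1 = True.
Case q2 = False:
The clause (q4) is unit, so q4 = True.
Every clause now holds.
A satisfying assignment: q1 ↦ True, q2 ↦ False, q3 ↦ True, q4 ↦ True, q5 ↦ False, q6 ↦ True.

Yes, satisfiable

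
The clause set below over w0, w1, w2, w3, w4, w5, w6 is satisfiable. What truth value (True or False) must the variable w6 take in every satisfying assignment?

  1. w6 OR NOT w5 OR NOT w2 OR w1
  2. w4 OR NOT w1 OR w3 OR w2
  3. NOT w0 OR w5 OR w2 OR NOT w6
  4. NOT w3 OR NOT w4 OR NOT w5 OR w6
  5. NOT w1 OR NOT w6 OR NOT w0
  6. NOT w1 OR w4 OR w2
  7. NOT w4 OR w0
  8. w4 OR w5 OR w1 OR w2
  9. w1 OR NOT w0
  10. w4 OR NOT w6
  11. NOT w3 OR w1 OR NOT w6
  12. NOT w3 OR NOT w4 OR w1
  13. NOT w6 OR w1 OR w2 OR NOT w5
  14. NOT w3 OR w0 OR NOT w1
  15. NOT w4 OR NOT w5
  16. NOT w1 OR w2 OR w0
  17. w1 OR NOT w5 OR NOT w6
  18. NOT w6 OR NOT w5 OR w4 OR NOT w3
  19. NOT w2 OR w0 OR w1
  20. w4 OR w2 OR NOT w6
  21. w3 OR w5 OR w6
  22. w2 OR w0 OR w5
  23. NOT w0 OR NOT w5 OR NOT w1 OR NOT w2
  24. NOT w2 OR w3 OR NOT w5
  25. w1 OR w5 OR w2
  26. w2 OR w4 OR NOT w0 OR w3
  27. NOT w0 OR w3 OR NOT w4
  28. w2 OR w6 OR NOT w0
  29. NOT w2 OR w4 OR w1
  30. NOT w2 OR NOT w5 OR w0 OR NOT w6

Suppose w6 = true.
(w4) alone gives w4 = true.
(w0) alone gives w0 = true.
(NOT w1) alone gives w1 = false.
But (w1) is also a unit clause — contradiction.
So every satisfying assignment has w6 = False.

False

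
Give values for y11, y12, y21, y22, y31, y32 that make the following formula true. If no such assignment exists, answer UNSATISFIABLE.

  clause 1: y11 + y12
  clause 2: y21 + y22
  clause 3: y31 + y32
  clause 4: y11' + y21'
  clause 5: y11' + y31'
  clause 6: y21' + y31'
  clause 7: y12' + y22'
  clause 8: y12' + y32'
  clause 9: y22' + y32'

Branch on y11: set y11 = 1.
The clause (y21') is unit, so y21 = 0.
The clause (y22) is unit, so y22 = 1.
The clause (y31') is unit, so y31 = 0.
The clause (y32) is unit, so y32 = 1.
But (y32') is also a unit clause — contradiction.
Backtrack on y11: now try y11 = 0.
The clause (y12) is unit, so y12 = 1.
The clause (y22') is unit, so y22 = 0.
The clause (y21) is unit, so y21 = 1.
The clause (y31') is unit, so y31 = 0.
The clause (y32) is unit, so y32 = 1.
But (y32') is also a unit clause — contradiction.
Either choice for y11 ends in contradiction.

UNSATISFIABLE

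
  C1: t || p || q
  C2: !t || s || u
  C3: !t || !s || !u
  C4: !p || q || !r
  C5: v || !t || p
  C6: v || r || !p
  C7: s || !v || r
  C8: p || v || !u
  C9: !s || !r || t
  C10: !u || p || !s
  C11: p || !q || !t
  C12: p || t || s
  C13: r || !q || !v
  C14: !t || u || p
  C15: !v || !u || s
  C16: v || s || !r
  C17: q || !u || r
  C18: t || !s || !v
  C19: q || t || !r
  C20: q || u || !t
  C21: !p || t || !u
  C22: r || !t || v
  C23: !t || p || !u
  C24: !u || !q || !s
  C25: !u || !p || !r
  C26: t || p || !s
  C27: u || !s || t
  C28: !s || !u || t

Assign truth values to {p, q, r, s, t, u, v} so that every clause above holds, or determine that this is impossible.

Case t = true:
Case s = true:
Unit clause (!u) forces u = false.
Unit clause (p) forces p = true.
Unit clause (q) forces q = true.
Case v = false:
Unit clause (r) forces r = true.
This assignment satisfies each clause.

p=true, q=true, r=true, s=true, t=true, u=false, v=false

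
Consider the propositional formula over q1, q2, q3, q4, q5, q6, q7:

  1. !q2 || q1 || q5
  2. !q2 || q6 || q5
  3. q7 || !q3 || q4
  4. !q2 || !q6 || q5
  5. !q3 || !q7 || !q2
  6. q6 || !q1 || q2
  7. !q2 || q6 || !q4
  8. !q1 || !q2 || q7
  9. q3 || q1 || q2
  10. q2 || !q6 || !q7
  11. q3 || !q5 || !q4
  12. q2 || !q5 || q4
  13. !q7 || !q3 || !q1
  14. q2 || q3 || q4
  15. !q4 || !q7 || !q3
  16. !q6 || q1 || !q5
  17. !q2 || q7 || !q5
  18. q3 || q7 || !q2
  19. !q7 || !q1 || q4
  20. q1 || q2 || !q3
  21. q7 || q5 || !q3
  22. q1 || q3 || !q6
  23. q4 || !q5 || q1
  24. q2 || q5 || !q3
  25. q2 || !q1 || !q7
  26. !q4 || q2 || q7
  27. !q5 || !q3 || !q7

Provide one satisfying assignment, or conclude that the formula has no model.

Try q2 = false.
Try q6 = true.
From the singleton clause (!q7), q7 = false.
From the singleton clause (!q4), q4 = false.
From the singleton clause (!q3), q3 = false.
But (q3) is also a unit clause — contradiction.
So q6 must be the other value — set q6 = false.
From the singleton clause (!q1), q1 = false.
From the singleton clause (q3), q3 = true.
But (!q3) is also a unit clause — contradiction.
Either choice for q6 ends in contradiction.
So q2 must be the other value — set q2 = true.
Try q1 = true.
From the singleton clause (q7), q7 = true.
From the singleton clause (!q3), q3 = false.
From the singleton clause (q4), q4 = true.
From the singleton clause (q6), q6 = true.
From the singleton clause (q5), q5 = true.
But (!q5) is also a unit clause — contradiction.
So q1 must be the other value — set q1 = false.
From the singleton clause (q5), q5 = true.
From the singleton clause (!q6), q6 = false.
From the singleton clause (!q4), q4 = false.
But (q4) is also a unit clause — contradiction.
Either choice for q1 ends in contradiction.
Either choice for q2 ends in contradiction.

UNSATISFIABLE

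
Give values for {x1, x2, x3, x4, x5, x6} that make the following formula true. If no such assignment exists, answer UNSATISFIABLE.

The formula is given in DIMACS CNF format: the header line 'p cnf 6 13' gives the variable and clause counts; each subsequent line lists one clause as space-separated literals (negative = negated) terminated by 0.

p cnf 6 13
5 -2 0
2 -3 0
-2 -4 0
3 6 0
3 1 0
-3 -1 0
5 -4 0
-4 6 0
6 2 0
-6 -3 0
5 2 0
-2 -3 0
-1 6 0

x1=True,  x2=True,  x3=False,  x4=False,  x5=True,  x6=True

Suppose x5 = True.
Suppose x2 = True.
The clause (¬x4) is unit, so x4 = False.
The clause (¬x3) is unit, so x3 = False.
The clause (x6) is unit, so x6 = True.
The clause (x1) is unit, so x1 = True.
Every clause now holds.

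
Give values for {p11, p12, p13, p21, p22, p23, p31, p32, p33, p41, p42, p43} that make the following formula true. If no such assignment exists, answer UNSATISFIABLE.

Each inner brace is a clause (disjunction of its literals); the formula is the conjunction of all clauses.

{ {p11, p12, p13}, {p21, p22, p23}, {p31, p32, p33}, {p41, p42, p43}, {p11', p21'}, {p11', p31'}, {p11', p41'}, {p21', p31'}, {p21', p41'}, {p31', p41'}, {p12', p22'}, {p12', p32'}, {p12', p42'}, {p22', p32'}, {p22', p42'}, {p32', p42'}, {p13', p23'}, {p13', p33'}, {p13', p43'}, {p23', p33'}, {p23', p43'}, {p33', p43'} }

Suppose p11 = 0.
Suppose p12 = 1.
Unit clause (p22') forces p22 = 0.
Unit clause (p32') forces p32 = 0.
Unit clause (p42') forces p42 = 0.
Suppose p21 = 1.
Unit clause (p31') forces p31 = 0.
Unit clause (p33) forces p33 = 1.
Unit clause (p41') forces p41 = 0.
Unit clause (p43) forces p43 = 1.
But (p43') is also a unit clause — contradiction.
So p21 must be the other value — set p21 = 0.
Unit clause (p23) forces p23 = 1.
Unit clause (p13') forces p13 = 0.
Unit clause (p33') forces p33 = 0.
Unit clause (p31) forces p31 = 1.
Unit clause (p41') forces p41 = 0.
Unit clause (p43) forces p43 = 1.
But (p43') is also a unit clause — contradiction.
Both values of p21 lead to a conflict.
So p12 must be the other value — set p12 = 0.
Unit clause (p13) forces p13 = 1.
Unit clause (p23') forces p23 = 0.
Unit clause (p33') forces p33 = 0.
Unit clause (p43') forces p43 = 0.
Suppose p21 = 1.
Unit clause (p31') forces p31 = 0.
Unit clause (p32) forces p32 = 1.
Unit clause (p41') forces p41 = 0.
Unit clause (p42) forces p42 = 1.
But (p42') is also a unit clause — contradiction.
So p21 must be the other value — set p21 = 0.
Unit clause (p22) forces p22 = 1.
Unit clause (p32') forces p32 = 0.
Unit clause (p31) forces p31 = 1.
Unit clause (p41') forces p41 = 0.
Unit clause (p42) forces p42 = 1.
But (p42') is also a unit clause — contradiction.
Both values of p21 lead to a conflict.
Both values of p12 lead to a conflict.
So p11 must be the other value — set p11 = 1.
Unit clause (p21') forces p21 = 0.
Unit clause (p31') forces p31 = 0.
Unit clause (p41') forces p41 = 0.
Suppose p22 = 1.
Unit clause (p12') forces p12 = 0.
Unit clause (p32') forces p32 = 0.
Unit clause (p33) forces p33 = 1.
Unit clause (p42') forces p42 = 0.
Unit clause (p43) forces p43 = 1.
But (p43') is also a unit clause — contradiction.
So p22 must be the other value — set p22 = 0.
Unit clause (p23) forces p23 = 1.
Unit clause (p13') forces p13 = 0.
Unit clause (p33') forces p33 = 0.
Unit clause (p32) forces p32 = 1.
Unit clause (p12') forces p12 = 0.
Unit clause (p42') forces p42 = 0.
Unit clause (p43) forces p43 = 1.
But (p43') is also a unit clause — contradiction.
Both values of p22 lead to a conflict.
Both values of p11 lead to a conflict.

UNSATISFIABLE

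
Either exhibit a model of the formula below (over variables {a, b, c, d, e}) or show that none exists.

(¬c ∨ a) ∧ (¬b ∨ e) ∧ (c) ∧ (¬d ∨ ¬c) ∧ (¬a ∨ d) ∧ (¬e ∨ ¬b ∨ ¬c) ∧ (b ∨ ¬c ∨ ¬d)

UNSATISFIABLE

Unit clause (c) forces c = True.
Unit clause (a) forces a = True.
Unit clause (¬d) forces d = False.
That conflicts with the unit clause (d).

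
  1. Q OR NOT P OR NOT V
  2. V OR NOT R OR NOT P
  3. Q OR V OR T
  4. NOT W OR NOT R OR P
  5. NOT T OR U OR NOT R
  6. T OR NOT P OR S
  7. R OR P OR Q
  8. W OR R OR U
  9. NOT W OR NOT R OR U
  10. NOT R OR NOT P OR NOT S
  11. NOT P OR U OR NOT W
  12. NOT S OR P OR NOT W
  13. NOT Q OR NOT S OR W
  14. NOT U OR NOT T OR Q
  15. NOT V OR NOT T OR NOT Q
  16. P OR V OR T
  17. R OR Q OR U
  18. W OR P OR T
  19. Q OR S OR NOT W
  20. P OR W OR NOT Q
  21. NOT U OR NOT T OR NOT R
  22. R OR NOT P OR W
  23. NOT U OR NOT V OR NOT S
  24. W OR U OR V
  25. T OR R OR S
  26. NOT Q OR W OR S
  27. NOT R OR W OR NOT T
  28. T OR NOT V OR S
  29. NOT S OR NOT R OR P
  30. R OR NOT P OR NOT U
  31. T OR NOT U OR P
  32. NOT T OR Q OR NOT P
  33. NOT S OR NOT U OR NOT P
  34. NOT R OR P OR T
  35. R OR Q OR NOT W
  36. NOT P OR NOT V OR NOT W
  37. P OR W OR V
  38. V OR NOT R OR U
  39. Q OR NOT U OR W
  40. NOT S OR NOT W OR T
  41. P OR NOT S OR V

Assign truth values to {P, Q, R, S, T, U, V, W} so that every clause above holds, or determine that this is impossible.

Suppose Q = true.
Suppose S = false.
(W) alone gives W = true.
Suppose R = false.
(T) alone gives T = true.
(NOT V) alone gives V = false.
Suppose P = false.
No clause remains; U is free.

P ↦ false, Q ↦ true, R ↦ false, S ↦ false, T ↦ true, U ↦ true, V ↦ false, W ↦ true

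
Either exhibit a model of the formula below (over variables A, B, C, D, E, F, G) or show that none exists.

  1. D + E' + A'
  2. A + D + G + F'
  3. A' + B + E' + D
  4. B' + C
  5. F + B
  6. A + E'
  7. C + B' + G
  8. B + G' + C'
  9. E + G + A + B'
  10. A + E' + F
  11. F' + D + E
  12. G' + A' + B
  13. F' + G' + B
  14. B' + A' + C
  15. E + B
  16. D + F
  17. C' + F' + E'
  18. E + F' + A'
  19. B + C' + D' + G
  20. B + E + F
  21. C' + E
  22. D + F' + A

A ↦ 1,  B ↦ 1,  C ↦ 1,  D ↦ 1,  E ↦ 1,  F ↦ 0,  G ↦ 0

Case B = 1:
The clause (C) is unit, so C = 1.
The clause (E) is unit, so E = 1.
The clause (A) is unit, so A = 1.
The clause (D) is unit, so D = 1.
The clause (F') is unit, so F = 0.
All clauses hold; G can take either value.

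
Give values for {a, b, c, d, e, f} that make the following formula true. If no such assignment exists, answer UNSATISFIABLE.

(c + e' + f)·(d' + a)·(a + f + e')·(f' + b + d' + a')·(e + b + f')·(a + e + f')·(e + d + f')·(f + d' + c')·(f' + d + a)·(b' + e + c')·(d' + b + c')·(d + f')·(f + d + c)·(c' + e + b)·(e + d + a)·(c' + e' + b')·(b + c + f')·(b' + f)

Case d = 1:
The clause (a) is unit, so a = 1.
Case f = 1:
The clause (b) is unit, so b = 1.
Case e = 0:
The clause (c') is unit, so c = 0.
Every clause now holds.

a=1,  b=1,  c=0,  d=1,  e=0,  f=1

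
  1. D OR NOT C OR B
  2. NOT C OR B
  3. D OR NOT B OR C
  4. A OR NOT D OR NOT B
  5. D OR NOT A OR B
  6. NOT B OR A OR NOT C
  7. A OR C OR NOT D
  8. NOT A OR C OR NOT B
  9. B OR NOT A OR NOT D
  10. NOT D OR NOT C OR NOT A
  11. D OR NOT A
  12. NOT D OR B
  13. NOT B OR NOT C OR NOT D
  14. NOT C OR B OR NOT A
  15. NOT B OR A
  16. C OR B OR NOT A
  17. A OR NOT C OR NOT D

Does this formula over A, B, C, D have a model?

Branch on C: set C = false.
Branch on D: set D = false.
(NOT B) alone gives B = false.
(NOT A) alone gives A = false.
All clauses are satisfied.
A satisfying assignment: A=false, B=false, C=false, D=false.

Yes, satisfiable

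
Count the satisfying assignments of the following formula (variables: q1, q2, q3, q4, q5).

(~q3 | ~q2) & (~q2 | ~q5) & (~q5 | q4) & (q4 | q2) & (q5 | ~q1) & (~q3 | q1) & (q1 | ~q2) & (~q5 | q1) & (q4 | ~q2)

3

There are 2^5 = 32 truth assignments over (q1, q2, q3, q4, q5).
Split on q4. With q4 = 1, the clauses containing q4 are satisfied and ~q4 drops from the rest; 3 of the 2^4 = 16 assignments to the other variables satisfy what remains.
With q4 = 0, by the same count on the reduced clause set, 0 assignments work.
Total: 3 + 0 = 3.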